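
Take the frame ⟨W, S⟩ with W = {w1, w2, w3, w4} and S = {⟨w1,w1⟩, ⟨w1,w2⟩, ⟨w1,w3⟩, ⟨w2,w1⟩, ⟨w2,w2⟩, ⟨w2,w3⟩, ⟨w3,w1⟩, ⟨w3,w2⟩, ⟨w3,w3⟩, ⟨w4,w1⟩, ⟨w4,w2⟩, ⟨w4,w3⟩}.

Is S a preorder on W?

Reflexive: no — w4 is not related to itself.
Transitive: yes — every two-step S-path is closed by a direct edge.
So S is not a preorder.

No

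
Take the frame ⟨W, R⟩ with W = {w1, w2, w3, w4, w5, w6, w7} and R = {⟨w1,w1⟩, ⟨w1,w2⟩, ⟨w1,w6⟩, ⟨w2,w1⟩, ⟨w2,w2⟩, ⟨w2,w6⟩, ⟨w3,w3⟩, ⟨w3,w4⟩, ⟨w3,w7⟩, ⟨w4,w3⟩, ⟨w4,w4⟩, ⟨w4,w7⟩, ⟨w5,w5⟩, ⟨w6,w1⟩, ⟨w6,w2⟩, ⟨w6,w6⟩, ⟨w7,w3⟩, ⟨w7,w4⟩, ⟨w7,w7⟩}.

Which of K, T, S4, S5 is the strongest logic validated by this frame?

S5

Reflexive (axiom T): yes — every world is R-related to itself.
Transitive (axiom 4): yes — every two-step R-path is closed by a direct edge.
Euclidean (axiom 5): yes — any two successors of a common world are R-related.
So F validates K, T, S4, S5. The strongest is S5.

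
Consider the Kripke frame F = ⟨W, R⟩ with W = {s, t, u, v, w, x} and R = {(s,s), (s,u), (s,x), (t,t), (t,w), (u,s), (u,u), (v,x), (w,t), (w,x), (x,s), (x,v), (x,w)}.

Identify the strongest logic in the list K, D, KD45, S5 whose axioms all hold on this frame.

Serial (axiom D): yes — every world has a successor (e.g. s R s).
Euclidean (axiom 5): no — s R u and s R x, but not u R x.
Transitive (axiom 4): no — s R x and x R v, but not s R v.
Reflexive (axiom T): no — v is not related to itself.
So F validates K, D; KD45 would additionally require R to be Euclidean and transitive. The strongest is D.

D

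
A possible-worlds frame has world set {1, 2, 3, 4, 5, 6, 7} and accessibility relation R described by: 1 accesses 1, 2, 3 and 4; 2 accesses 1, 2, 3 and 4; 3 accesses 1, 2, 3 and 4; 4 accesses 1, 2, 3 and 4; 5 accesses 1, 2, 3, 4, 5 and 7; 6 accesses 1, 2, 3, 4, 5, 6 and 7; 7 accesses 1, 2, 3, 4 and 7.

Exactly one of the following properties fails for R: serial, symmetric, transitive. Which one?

Serial: yes — every world has a successor (e.g. 1 R 1).
Symmetric: no — 5 R 1 but not 1 R 5.
Transitive: yes — every two-step R-path is closed by a direct edge.
Only symmetric fails.

symmetric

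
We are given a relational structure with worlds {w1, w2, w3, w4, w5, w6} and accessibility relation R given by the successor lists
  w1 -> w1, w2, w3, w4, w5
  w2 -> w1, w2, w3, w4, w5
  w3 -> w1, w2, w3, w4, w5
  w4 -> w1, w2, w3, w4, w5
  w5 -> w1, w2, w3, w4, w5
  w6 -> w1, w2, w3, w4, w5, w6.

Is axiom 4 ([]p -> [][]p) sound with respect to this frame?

Yes

The schema 4 characterises exactly the transitive frames.
Transitive: yes — every two-step R-path is closed by a direct edge.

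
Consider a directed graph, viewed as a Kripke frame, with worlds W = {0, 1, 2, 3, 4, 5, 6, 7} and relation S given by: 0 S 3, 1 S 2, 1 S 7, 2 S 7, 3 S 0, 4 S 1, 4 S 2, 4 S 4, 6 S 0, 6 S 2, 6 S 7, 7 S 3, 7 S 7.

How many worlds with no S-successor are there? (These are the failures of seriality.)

1

Enumerating: 5.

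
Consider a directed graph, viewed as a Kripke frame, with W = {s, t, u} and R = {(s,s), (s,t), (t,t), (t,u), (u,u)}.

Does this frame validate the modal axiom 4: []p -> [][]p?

The schema 4 characterises exactly the transitive frames.
Transitive: no — s R t and t R u, but not s R u.

No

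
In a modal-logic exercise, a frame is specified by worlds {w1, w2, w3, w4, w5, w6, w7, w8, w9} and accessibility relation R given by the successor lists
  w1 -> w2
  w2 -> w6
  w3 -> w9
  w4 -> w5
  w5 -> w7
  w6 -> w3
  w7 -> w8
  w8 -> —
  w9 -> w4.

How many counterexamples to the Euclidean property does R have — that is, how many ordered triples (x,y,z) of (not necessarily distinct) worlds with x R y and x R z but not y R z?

Enumerating: (w1,w2,w2), (w2,w6,w6), (w3,w9,w9), (w4,w5,w5), (w5,w7,w7), (w6,w3,w3), (w7,w8,w8), (w9,w4,w4).

8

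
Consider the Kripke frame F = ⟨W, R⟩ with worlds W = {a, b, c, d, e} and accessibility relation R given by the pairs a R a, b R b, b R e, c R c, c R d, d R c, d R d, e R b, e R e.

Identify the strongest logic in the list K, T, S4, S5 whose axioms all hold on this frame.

S5

Reflexive (axiom T): yes — every world is R-related to itself.
Transitive (axiom 4): yes — every two-step R-path is closed by a direct edge.
Euclidean (axiom 5): yes — any two successors of a common world are R-related.
So F validates K, T, S4, S5. The strongest is S5.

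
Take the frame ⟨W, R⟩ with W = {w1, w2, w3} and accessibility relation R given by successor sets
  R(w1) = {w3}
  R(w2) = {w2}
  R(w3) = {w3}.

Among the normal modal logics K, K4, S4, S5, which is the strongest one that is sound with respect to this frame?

Transitive (axiom 4): yes — every two-step R-path is closed by a direct edge.
Reflexive (axiom T): no — w1 is not related to itself.
Euclidean (axiom 5): yes — any two successors of a common world are R-related.
So F validates K, K4; S4 would additionally require R to be reflexive. The strongest is K4.

K4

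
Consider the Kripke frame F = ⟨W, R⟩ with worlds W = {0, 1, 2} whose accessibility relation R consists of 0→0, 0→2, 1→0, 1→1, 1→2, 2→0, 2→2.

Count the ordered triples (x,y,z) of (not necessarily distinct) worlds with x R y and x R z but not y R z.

2

Enumerating: (1,0,1), (1,2,1).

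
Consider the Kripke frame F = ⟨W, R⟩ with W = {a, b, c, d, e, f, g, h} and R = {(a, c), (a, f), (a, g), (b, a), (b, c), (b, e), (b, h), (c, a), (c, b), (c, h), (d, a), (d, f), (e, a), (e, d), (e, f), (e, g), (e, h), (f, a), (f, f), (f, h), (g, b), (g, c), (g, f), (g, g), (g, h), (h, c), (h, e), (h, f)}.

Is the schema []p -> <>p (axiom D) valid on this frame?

Yes

Axiom D corresponds to the accessibility relation being serial.
Serial: yes — every world has a successor (e.g. a R c).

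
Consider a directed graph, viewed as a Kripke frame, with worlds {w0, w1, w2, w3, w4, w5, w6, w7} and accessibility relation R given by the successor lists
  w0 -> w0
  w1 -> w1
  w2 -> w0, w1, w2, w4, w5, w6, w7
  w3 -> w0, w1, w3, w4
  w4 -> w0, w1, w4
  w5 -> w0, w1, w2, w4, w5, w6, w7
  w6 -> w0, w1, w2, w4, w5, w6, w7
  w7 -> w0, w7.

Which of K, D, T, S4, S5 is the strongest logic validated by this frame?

S4

Serial (axiom D): yes — every world has a successor (e.g. w0 R w0).
Reflexive (axiom T): yes — every world is R-related to itself.
Transitive (axiom 4): yes — every two-step R-path is closed by a direct edge.
Euclidean (axiom 5): no — w2 R w0 and w2 R w1, but not w0 R w1.
So F validates K, D, T, S4; S5 would additionally require R to be Euclidean. The strongest is S4.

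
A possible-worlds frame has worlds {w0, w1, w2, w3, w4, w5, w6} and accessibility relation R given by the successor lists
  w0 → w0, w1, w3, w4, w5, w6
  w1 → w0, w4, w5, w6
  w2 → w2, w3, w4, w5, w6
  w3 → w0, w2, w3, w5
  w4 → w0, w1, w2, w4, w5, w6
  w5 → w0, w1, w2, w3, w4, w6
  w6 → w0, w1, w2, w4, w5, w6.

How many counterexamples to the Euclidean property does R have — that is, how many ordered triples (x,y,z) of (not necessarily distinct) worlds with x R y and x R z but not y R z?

Enumerating: (w0,w1,w1), (w0,w1,w3), (w0,w3,w1), (w0,w3,w4), (w0,w3,w6), (w0,w4,w3), (w0,w5,w5), (w0,w6,w3), (w1,w5,w5), (w2,w3,w4), (w2,w3,w6), (w2,w4,w3), … and 28 more.
Total: 40.

40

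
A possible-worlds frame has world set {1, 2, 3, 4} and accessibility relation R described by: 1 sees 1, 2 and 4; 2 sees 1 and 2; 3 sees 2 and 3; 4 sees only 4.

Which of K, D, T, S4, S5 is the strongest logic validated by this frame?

Serial (axiom D): yes — every world has a successor (e.g. 1 R 1).
Reflexive (axiom T): yes — every world is R-related to itself.
Transitive (axiom 4): no — 2 R 1 and 1 R 4, but not 2 R 4.
Euclidean (axiom 5): no — 1 R 2 and 1 R 4, but not 2 R 4.
So F validates K, D, T; S4 would additionally require R to be transitive. The strongest is T.

T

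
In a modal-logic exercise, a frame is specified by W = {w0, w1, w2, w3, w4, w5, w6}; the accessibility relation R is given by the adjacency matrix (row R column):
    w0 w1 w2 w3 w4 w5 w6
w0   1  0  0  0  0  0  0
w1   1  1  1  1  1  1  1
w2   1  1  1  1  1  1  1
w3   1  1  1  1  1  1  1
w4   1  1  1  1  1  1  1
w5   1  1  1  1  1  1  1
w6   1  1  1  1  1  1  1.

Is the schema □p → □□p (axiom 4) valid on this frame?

Yes

Axiom 4 corresponds to the accessibility relation being transitive.
Transitive: yes — every two-step R-path is closed by a direct edge.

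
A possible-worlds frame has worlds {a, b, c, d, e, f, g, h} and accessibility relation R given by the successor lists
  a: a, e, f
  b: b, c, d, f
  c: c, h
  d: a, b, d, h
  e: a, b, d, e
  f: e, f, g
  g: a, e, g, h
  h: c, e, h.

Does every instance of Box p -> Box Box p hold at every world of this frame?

No

Axiom 4 corresponds to the accessibility relation being transitive.
Transitive: no — a R e and e R b, but not a R b.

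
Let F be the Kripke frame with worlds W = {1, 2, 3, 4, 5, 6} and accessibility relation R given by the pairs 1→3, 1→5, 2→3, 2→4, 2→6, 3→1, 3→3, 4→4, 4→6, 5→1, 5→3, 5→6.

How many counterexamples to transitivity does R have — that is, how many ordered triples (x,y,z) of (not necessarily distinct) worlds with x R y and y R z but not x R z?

Enumerating: (1,3,1), (1,5,1), (1,5,6), (2,3,1), (3,1,5), (5,1,5).

6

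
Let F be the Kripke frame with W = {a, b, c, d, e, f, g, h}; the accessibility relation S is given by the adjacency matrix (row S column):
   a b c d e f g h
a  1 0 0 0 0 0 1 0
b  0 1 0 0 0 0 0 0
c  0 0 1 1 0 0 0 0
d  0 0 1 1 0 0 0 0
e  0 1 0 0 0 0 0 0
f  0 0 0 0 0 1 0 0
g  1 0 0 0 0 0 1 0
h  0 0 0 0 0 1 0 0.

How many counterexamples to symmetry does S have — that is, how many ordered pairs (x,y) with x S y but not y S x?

2

Enumerating: (e,b), (h,f).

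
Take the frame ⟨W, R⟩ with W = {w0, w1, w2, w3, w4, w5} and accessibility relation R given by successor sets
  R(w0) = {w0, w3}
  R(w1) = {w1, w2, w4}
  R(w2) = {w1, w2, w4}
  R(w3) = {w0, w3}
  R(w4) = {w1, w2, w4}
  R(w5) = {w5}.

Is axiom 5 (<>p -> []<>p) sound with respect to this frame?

Axiom 5 corresponds to the accessibility relation being Euclidean.
Euclidean: yes — any two successors of a common world are R-related.

Yes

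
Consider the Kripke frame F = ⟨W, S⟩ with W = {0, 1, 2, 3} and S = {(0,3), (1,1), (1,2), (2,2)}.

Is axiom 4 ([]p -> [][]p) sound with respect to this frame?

Axiom 4 corresponds to the accessibility relation being transitive.
Transitive: yes — every two-step S-path is closed by a direct edge.

Yes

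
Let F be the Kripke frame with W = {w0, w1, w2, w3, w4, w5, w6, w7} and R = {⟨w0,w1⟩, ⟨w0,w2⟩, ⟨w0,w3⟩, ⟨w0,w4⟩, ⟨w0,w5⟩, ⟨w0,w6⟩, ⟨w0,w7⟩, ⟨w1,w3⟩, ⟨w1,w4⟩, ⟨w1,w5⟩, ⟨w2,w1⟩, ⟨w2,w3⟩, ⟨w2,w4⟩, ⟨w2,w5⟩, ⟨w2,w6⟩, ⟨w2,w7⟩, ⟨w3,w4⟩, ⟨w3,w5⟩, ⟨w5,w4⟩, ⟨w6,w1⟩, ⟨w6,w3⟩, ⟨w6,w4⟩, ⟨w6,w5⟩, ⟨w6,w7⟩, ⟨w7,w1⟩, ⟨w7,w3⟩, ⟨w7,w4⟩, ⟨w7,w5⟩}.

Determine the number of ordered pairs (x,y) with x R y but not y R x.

Enumerating: (w0,w1), (w0,w2), (w0,w3), (w0,w4), (w0,w5), (w0,w6), (w0,w7), (w1,w3), (w1,w4), (w1,w5), (w2,w1), (w2,w3), … and 16 more.
Total: 28.

28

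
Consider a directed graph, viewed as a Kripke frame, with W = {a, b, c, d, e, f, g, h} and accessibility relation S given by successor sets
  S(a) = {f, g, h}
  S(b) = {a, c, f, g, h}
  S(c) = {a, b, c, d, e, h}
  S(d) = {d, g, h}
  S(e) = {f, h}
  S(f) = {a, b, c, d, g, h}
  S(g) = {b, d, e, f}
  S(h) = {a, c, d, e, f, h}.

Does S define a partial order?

No

Reflexive: no — a is not related to itself.
Transitive: no — a S f and f S b, but not a S b.
Antisymmetric: no — a S f and f S a with a ≠ f.
So S is not a partial order.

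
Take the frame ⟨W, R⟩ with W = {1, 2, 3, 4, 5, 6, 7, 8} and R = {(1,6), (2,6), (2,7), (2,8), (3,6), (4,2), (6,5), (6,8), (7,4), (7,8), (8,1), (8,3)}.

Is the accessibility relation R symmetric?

No

Symmetric: no — 1 R 6 but not 6 R 1.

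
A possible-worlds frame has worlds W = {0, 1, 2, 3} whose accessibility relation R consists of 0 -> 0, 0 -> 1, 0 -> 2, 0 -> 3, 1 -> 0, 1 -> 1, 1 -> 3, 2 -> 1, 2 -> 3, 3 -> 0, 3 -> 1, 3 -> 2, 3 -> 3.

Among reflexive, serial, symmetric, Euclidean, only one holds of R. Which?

serial

Reflexive: no — 2 is not related to itself.
Serial: yes — every world has a successor (e.g. 0 R 0).
Symmetric: no — 0 R 2 but not 2 R 0.
Euclidean: no — 0 R 1 and 0 R 2, but not 1 R 2.
Only serial holds.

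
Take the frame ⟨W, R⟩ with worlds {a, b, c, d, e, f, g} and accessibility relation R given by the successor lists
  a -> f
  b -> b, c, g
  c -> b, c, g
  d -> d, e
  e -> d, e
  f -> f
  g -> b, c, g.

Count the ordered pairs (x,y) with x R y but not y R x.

1

Enumerating: (a,f).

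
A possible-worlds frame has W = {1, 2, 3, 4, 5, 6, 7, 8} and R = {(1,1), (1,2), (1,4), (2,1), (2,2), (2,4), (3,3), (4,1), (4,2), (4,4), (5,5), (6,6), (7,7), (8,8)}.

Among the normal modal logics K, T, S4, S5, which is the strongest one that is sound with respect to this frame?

S5

Reflexive (axiom T): yes — every world is R-related to itself.
Transitive (axiom 4): yes — every two-step R-path is closed by a direct edge.
Euclidean (axiom 5): yes — any two successors of a common world are R-related.
So F validates K, T, S4, S5. The strongest is S5.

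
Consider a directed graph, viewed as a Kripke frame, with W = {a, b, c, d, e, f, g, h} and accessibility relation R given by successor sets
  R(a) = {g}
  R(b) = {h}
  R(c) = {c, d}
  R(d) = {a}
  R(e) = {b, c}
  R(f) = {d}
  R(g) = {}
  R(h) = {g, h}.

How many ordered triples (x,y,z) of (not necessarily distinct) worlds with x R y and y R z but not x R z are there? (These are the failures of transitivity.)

6

Enumerating: (b,h,g), (c,d,a), (d,a,g), (e,b,h), (e,c,d), (f,d,a).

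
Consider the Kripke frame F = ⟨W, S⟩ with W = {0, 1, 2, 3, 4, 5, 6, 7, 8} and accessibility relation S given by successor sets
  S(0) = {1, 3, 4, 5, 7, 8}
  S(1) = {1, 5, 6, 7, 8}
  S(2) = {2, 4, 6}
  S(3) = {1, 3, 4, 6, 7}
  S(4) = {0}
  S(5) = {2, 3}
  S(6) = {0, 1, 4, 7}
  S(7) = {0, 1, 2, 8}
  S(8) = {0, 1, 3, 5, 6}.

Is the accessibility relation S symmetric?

No

Symmetric: no — 0 S 1 but not 1 S 0.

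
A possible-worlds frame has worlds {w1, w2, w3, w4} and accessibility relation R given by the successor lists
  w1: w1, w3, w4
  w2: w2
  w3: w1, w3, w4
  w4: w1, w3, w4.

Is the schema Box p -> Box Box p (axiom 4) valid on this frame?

By correspondence theory, 4 is valid on a frame iff R is transitive.
Transitive: yes — every two-step R-path is closed by a direct edge.

Yes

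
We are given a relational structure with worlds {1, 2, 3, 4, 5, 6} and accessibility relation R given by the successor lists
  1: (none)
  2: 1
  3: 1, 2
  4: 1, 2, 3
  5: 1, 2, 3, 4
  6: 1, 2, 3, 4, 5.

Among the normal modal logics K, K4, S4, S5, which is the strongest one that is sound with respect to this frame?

Transitive (axiom 4): yes — every two-step R-path is closed by a direct edge.
Reflexive (axiom T): no — 1 is not related to itself.
Euclidean (axiom 5): no — 3 R 1 and 3 R 2, but not 1 R 2.
So F validates K, K4; S4 would additionally require R to be reflexive. The strongest is K4.

K4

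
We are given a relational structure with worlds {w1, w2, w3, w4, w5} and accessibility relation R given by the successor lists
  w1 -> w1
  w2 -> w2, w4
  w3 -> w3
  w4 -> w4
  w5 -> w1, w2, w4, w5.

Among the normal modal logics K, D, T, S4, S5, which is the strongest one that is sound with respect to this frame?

S4

Serial (axiom D): yes — every world has a successor (e.g. w1 R w1).
Reflexive (axiom T): yes — every world is R-related to itself.
Transitive (axiom 4): yes — every two-step R-path is closed by a direct edge.
Euclidean (axiom 5): no — w5 R w1 and w5 R w2, but not w1 R w2.
So F validates K, D, T, S4; S5 would additionally require R to be Euclidean. The strongest is S4.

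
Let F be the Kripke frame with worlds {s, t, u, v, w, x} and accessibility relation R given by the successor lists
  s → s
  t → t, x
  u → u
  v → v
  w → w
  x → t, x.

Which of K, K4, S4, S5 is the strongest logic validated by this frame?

Transitive (axiom 4): yes — every two-step R-path is closed by a direct edge.
Reflexive (axiom T): yes — every world is R-related to itself.
Euclidean (axiom 5): yes — any two successors of a common world are R-related.
So F validates K, K4, S4, S5. The strongest is S5.

S5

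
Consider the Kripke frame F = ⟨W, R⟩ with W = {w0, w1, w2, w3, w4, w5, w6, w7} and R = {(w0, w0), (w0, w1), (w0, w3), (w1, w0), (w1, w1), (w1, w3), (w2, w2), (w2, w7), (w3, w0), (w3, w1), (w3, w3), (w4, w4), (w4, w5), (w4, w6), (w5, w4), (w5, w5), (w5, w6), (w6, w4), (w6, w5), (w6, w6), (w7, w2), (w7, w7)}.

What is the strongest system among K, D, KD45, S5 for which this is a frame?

S5

Serial (axiom D): yes — every world has a successor (e.g. w0 R w0).
Euclidean (axiom 5): yes — any two successors of a common world are R-related.
Transitive (axiom 4): yes — every two-step R-path is closed by a direct edge.
Reflexive (axiom T): yes — every world is R-related to itself.
So F validates K, D, KD45, S5. The strongest is S5.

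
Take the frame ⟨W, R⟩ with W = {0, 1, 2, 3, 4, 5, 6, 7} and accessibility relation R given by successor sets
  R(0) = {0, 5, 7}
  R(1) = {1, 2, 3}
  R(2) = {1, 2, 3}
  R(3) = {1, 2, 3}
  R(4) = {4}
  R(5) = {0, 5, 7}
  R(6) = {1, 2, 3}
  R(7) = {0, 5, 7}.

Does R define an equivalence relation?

Reflexive: no — 6 is not related to itself.
Symmetric: no — 6 R 1 but not 1 R 6.
Transitive: yes — every two-step R-path is closed by a direct edge.
So R is not an equivalence relation.

No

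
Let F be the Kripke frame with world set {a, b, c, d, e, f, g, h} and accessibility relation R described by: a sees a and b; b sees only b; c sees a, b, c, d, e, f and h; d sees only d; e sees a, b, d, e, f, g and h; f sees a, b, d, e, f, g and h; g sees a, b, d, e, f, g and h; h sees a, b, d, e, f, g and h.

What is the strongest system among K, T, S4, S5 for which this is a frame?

T

Reflexive (axiom T): yes — every world is R-related to itself.
Transitive (axiom 4): no — c R e and e R g, but not c R g.
Euclidean (axiom 5): no — c R a and c R d, but not a R d.
So F validates K, T; S4 would additionally require R to be transitive. The strongest is T.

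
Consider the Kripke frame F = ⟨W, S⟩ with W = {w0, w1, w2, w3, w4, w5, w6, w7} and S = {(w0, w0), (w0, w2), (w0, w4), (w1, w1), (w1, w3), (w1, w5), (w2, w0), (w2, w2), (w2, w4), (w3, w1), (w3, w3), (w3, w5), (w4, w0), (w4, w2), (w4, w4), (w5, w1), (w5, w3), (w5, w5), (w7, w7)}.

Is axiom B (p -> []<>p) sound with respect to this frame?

By correspondence theory, B is valid on a frame iff S is symmetric.
Symmetric: yes — every pair in S has its reverse in S.

Yes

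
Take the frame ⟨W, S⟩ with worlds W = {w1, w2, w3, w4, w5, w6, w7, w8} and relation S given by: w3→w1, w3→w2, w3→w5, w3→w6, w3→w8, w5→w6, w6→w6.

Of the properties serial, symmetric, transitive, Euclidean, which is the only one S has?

Serial: no — w1 has no S-successor.
Symmetric: no — w3 S w1 but not w1 S w3.
Transitive: yes — every two-step S-path is closed by a direct edge.
Euclidean: no — w3 S w1 and w3 S w2, but not w1 S w2.
Only transitive holds.

transitive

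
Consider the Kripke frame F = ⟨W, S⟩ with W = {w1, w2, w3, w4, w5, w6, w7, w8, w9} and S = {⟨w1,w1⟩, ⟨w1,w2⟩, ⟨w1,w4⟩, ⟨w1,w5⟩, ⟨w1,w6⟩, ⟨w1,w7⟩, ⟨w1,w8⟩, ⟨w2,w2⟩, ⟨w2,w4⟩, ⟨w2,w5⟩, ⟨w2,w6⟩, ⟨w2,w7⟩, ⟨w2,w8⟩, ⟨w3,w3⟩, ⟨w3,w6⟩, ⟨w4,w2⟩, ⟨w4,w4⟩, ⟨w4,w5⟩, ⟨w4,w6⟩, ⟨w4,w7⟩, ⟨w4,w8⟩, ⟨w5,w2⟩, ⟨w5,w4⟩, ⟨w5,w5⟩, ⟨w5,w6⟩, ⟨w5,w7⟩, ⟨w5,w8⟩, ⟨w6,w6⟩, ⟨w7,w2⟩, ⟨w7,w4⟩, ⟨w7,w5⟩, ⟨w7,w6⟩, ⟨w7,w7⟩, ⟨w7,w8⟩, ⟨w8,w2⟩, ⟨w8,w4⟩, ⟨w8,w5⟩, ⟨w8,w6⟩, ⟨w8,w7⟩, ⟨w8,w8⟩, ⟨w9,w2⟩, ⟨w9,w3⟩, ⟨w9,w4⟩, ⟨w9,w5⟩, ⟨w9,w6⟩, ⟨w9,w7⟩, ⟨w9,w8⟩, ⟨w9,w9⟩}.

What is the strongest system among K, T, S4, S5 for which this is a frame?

S4

Reflexive (axiom T): yes — every world is S-related to itself.
Transitive (axiom 4): yes — every two-step S-path is closed by a direct edge.
Euclidean (axiom 5): no — w1 S w6 and w1 S w2, but not w6 S w2.
So F validates K, T, S4; S5 would additionally require S to be Euclidean. The strongest is S4.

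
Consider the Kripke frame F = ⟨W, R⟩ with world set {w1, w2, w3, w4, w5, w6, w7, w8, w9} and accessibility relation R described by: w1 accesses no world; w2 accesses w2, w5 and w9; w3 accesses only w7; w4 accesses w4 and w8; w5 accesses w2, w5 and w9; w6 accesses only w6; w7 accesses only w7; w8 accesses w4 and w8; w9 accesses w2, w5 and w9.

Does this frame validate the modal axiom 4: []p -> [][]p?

Yes

The schema 4 characterises exactly the transitive frames.
Transitive: yes — every two-step R-path is closed by a direct edge.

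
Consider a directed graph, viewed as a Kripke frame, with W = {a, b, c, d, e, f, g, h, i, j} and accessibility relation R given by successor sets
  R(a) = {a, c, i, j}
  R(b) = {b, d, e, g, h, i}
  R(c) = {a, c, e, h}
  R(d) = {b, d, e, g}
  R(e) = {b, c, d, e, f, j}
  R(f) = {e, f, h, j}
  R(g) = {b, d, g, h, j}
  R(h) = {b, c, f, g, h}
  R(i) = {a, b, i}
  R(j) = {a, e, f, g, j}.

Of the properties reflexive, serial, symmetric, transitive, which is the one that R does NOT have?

transitive

Reflexive: yes — every world is R-related to itself.
Serial: yes — every world has a successor (e.g. a R a).
Symmetric: yes — every pair in R has its reverse in R.
Transitive: no — a R c and c R e, but not a R e.
Only transitive fails.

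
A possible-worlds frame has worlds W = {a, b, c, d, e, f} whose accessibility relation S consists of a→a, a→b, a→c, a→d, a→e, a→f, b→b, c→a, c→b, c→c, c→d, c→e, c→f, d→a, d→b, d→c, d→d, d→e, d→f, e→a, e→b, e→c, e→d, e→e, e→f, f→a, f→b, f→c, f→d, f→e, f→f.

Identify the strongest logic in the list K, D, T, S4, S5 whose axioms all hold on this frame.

S4

Serial (axiom D): yes — every world has a successor (e.g. a S a).
Reflexive (axiom T): yes — every world is S-related to itself.
Transitive (axiom 4): yes — every two-step S-path is closed by a direct edge.
Euclidean (axiom 5): no — a S b and a S c, but not b S c.
So F validates K, D, T, S4; S5 would additionally require S to be Euclidean. The strongest is S4.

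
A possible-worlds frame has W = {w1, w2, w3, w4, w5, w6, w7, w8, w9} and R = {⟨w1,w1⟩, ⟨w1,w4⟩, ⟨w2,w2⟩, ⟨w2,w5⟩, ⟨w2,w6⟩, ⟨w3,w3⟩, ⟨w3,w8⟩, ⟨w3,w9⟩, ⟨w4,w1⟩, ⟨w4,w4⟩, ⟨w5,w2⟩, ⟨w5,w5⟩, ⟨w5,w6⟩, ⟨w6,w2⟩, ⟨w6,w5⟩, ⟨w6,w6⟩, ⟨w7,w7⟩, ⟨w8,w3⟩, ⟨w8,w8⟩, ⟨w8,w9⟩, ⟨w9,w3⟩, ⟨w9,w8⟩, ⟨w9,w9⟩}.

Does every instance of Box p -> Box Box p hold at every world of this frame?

Axiom 4 corresponds to the accessibility relation being transitive.
Transitive: yes — every two-step R-path is closed by a direct edge.

Yes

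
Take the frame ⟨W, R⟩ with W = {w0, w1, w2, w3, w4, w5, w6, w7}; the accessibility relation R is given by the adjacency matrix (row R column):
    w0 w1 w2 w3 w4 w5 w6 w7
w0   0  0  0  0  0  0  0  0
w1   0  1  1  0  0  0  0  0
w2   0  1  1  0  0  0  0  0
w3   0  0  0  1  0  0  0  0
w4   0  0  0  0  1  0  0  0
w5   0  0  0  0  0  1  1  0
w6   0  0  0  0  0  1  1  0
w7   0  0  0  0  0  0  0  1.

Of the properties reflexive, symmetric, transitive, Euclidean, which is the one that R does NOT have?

reflexive

Reflexive: no — w0 is not related to itself.
Symmetric: yes — every pair in R has its reverse in R.
Transitive: yes — every two-step R-path is closed by a direct edge.
Euclidean: yes — any two successors of a common world are R-related.
Only reflexive fails.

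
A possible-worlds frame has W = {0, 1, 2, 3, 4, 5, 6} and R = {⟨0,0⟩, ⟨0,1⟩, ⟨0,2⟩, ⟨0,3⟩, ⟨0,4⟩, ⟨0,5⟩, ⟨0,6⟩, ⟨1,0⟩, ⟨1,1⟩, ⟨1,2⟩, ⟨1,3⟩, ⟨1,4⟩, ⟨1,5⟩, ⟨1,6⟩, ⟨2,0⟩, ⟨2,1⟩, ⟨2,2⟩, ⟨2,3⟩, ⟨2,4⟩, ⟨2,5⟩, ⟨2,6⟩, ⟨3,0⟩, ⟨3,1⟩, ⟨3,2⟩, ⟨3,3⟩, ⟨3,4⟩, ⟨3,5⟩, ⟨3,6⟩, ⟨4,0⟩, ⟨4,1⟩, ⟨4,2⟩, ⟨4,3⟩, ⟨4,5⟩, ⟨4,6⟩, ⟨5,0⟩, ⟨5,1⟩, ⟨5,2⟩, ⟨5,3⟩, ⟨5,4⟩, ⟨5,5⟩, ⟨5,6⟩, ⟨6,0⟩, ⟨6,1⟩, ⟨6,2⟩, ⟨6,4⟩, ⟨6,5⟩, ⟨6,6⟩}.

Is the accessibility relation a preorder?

No

Reflexive: no — 4 is not related to itself.
Transitive: no — 6 R 0 and 0 R 3, but not 6 R 3.
So R is not a preorder.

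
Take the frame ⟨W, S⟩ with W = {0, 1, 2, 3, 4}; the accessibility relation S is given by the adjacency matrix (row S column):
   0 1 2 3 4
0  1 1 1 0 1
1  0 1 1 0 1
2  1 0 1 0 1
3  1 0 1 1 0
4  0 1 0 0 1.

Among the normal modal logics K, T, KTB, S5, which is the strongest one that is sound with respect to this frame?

T

Reflexive (axiom T): yes — every world is S-related to itself.
Symmetric (axiom B): no — 0 S 1 but not 1 S 0.
Euclidean (axiom 5): no — 0 S 2 and 0 S 1, but not 2 S 1.
So F validates K, T; KTB would additionally require S to be symmetric. The strongest is T.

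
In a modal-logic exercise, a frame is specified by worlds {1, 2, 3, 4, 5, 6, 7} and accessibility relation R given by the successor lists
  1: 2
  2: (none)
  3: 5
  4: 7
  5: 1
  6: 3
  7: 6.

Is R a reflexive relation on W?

No

Reflexive: no — 1 is not related to itself.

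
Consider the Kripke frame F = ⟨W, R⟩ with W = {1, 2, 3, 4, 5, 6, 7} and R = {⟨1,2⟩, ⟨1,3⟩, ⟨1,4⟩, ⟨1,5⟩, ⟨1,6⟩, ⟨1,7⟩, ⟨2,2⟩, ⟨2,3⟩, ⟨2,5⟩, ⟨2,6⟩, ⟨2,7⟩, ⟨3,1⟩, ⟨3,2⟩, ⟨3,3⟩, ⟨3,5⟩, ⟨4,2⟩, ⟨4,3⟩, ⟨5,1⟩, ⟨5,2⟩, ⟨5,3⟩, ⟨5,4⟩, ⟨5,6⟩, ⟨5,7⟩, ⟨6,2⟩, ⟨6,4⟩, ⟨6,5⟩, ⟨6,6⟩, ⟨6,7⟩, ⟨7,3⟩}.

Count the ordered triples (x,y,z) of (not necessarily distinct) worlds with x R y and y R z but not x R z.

Enumerating: (1,3,1), (1,5,1), (2,3,1), (2,5,1), (2,5,4), (2,6,4), (3,1,4), (3,1,6), (3,1,7), (3,2,6), (3,2,7), (3,5,4), … and 19 more.
Total: 31.

31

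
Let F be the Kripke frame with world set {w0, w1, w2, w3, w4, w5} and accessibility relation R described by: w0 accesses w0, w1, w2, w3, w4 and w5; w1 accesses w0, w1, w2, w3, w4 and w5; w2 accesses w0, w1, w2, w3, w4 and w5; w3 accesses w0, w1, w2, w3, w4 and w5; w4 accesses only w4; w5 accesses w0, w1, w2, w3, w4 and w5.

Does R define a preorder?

Yes

Reflexive: yes — every world is R-related to itself.
Transitive: yes — every two-step R-path is closed by a direct edge.
So R is a preorder.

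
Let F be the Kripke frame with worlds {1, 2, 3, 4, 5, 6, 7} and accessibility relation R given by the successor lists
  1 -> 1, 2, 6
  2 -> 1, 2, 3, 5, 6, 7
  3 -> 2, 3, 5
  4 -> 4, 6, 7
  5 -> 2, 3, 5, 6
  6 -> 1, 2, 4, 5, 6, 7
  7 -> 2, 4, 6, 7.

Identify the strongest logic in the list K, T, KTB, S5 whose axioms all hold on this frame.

Reflexive (axiom T): yes — every world is R-related to itself.
Symmetric (axiom B): yes — every pair in R has its reverse in R.
Euclidean (axiom 5): no — 2 R 1 and 2 R 3, but not 1 R 3.
So F validates K, T, KTB; S5 would additionally require R to be Euclidean. The strongest is KTB.

KTB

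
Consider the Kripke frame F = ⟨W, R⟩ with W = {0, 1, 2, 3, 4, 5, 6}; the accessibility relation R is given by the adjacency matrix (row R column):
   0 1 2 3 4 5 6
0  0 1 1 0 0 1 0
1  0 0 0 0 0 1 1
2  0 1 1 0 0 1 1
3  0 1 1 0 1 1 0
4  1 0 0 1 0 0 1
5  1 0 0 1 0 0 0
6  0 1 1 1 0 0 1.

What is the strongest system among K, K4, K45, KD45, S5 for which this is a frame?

K

Transitive (axiom 4): no — 0 R 1 and 1 R 6, but not 0 R 6.
Euclidean (axiom 5): no — 0 R 1 and 0 R 2, but not 1 R 2.
Serial (axiom D): yes — every world has a successor (e.g. 0 R 1).
Reflexive (axiom T): no — 0 is not related to itself.
So F validates K; K4 would additionally require R to be transitive. The strongest is K.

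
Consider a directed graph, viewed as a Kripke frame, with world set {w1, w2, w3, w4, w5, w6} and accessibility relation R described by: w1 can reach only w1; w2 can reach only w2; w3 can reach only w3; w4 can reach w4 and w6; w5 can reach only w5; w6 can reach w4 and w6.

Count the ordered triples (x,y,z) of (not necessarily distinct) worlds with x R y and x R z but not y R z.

0

R is Euclidean; there are no such tuples.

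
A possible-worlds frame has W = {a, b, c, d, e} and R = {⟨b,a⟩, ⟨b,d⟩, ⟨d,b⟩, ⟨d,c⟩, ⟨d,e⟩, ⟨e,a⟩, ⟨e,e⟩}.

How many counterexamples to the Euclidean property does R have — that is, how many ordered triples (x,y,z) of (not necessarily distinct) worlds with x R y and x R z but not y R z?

Enumerating: (b,a,a), (b,a,d), (b,d,a), (b,d,d), (d,b,b), (d,b,c), (d,b,e), (d,c,b), (d,c,c), (d,c,e), (d,e,b), (d,e,c), (e,a,a), (e,a,e).

14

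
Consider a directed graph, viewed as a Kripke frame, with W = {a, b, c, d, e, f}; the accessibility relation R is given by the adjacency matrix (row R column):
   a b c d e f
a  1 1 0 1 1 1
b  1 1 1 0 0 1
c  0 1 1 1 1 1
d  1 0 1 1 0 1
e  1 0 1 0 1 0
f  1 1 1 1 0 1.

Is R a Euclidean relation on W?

No

Euclidean: no — a R b and a R d, but not b R d.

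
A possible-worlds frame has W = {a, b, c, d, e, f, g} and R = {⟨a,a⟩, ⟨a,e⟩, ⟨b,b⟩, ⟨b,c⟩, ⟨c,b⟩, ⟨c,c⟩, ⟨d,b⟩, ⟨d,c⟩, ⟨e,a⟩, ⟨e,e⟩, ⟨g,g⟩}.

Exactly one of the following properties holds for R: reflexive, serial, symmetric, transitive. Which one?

transitive

Reflexive: no — d is not related to itself.
Serial: no — f has no R-successor.
Symmetric: no — d R b but not b R d.
Transitive: yes — every two-step R-path is closed by a direct edge.
Only transitive holds.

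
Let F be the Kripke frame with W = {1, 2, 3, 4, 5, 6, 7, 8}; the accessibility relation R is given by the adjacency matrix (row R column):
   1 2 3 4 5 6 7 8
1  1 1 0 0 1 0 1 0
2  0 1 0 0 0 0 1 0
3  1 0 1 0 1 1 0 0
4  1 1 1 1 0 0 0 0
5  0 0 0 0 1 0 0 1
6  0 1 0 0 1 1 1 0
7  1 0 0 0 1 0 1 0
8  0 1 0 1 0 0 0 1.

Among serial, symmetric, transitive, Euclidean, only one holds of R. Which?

serial

Serial: yes — every world has a successor (e.g. 1 R 1).
Symmetric: no — 1 R 2 but not 2 R 1.
Transitive: no — 1 R 5 and 5 R 8, but not 1 R 8.
Euclidean: no — 1 R 2 and 1 R 5, but not 2 R 5.
Only serial holds.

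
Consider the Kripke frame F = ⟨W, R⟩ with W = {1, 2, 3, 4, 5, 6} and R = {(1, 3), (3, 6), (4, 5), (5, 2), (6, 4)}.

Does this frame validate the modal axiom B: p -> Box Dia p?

The schema B characterises exactly the symmetric frames.
Symmetric: no — 1 R 3 but not 3 R 1.

No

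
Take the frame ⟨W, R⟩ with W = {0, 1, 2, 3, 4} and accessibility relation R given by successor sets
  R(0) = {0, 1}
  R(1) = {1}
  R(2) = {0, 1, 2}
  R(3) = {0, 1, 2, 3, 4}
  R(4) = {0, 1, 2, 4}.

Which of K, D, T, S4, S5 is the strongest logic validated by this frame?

Serial (axiom D): yes — every world has a successor (e.g. 0 R 0).
Reflexive (axiom T): yes — every world is R-related to itself.
Transitive (axiom 4): yes — every two-step R-path is closed by a direct edge.
Euclidean (axiom 5): no — 2 R 1 and 2 R 0, but not 1 R 0.
So F validates K, D, T, S4; S5 would additionally require R to be Euclidean. The strongest is S4.

S4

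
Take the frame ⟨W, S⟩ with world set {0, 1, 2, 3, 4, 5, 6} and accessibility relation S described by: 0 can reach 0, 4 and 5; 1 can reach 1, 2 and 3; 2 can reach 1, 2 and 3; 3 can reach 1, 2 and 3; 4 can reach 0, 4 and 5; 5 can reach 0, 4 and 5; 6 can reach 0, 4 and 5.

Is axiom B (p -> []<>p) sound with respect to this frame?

Axiom B corresponds to the accessibility relation being symmetric.
Symmetric: no — 6 S 0 but not 0 S 6.

No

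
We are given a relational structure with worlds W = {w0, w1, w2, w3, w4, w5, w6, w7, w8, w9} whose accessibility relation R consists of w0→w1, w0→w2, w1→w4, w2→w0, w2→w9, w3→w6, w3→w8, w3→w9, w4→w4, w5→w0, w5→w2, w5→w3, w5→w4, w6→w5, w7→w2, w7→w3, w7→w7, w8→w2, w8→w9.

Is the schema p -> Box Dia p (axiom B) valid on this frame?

The schema B characterises exactly the symmetric frames.
Symmetric: no — w0 R w1 but not w1 R w0.

No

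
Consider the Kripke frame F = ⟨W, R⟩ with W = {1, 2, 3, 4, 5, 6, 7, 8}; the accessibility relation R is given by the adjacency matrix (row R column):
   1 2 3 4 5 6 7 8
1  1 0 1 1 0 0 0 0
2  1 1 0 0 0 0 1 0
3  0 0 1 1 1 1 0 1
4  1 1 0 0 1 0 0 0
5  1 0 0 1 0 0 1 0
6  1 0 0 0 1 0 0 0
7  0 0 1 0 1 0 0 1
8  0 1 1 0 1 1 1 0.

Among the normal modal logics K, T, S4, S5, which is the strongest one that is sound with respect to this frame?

K

Reflexive (axiom T): no — 4 is not related to itself.
Transitive (axiom 4): no — 1 R 3 and 3 R 5, but not 1 R 5.
Euclidean (axiom 5): no — 1 R 4 and 1 R 3, but not 4 R 3.
So F validates K; T would additionally require R to be reflexive. The strongest is K.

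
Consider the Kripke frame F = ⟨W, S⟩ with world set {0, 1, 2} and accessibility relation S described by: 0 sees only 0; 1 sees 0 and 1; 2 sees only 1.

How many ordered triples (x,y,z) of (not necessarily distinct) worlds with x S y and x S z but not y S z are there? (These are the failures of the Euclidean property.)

Enumerating: (1,0,1).

1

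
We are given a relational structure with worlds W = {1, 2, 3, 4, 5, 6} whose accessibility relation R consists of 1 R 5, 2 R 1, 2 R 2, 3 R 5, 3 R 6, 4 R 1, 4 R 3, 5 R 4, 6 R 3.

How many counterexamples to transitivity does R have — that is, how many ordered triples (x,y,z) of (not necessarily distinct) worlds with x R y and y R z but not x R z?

11

Enumerating: (1,5,4), (2,1,5), (3,5,4), (3,6,3), (4,1,5), (4,3,5), (4,3,6), (5,4,1), (5,4,3), (6,3,5), (6,3,6).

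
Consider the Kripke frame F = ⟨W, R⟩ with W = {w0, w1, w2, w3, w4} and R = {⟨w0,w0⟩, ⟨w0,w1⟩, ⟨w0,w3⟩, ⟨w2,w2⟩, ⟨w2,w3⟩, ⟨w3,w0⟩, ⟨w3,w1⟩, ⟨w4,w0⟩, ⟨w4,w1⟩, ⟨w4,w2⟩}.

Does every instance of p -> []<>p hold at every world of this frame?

No

The schema B characterises exactly the symmetric frames.
Symmetric: no — w0 R w1 but not w1 R w0.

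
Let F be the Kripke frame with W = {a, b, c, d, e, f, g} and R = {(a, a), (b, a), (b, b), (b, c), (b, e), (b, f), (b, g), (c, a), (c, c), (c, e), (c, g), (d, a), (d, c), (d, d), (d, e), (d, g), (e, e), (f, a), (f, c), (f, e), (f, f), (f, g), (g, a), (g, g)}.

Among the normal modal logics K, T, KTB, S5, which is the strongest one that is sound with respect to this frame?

T

Reflexive (axiom T): yes — every world is R-related to itself.
Symmetric (axiom B): no — b R a but not a R b.
Euclidean (axiom 5): no — b R a and b R c, but not a R c.
So F validates K, T; KTB would additionally require R to be symmetric. The strongest is T.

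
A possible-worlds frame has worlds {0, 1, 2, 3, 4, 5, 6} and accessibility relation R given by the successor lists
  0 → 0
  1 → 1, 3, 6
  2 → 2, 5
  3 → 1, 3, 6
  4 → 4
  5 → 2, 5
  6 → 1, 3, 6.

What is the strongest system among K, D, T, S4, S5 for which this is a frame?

S5

Serial (axiom D): yes — every world has a successor (e.g. 0 R 0).
Reflexive (axiom T): yes — every world is R-related to itself.
Transitive (axiom 4): yes — every two-step R-path is closed by a direct edge.
Euclidean (axiom 5): yes — any two successors of a common world are R-related.
So F validates K, D, T, S4, S5. The strongest is S5.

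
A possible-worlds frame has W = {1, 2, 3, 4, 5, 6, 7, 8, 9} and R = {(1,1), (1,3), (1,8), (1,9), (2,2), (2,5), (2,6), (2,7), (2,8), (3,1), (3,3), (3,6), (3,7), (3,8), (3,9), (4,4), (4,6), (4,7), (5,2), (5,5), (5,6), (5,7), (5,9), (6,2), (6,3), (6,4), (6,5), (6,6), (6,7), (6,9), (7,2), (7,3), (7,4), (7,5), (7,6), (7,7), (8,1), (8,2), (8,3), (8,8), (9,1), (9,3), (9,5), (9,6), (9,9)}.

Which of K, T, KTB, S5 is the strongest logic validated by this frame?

KTB

Reflexive (axiom T): yes — every world is R-related to itself.
Symmetric (axiom B): yes — every pair in R has its reverse in R.
Euclidean (axiom 5): no — 1 R 8 and 1 R 9, but not 8 R 9.
So F validates K, T, KTB; S5 would additionally require R to be Euclidean. The strongest is KTB.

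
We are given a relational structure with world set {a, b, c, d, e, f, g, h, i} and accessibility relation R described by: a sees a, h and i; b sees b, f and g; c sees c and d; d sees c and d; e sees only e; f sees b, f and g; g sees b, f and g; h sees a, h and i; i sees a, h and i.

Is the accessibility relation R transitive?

Transitive: yes — every two-step R-path is closed by a direct edge.

Yes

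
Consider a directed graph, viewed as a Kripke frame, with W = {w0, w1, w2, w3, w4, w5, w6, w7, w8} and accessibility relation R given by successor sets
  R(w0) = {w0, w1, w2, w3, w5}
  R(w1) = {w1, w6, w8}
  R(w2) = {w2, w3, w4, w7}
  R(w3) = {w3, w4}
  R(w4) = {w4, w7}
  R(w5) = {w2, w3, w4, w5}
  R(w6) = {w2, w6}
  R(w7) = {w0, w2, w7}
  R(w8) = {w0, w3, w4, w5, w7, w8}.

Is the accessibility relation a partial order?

No

Reflexive: yes — every world is R-related to itself.
Transitive: no — w0 R w1 and w1 R w6, but not w0 R w6.
Antisymmetric: no — w2 R w7 and w7 R w2 with w2 ≠ w7.
So R is not a partial order.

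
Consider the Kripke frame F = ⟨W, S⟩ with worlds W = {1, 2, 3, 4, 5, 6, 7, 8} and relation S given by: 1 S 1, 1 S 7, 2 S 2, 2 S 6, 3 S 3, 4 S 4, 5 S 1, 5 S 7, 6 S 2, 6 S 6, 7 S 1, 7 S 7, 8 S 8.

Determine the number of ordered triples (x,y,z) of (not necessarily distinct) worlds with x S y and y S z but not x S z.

0

S is transitive; there are no such tuples.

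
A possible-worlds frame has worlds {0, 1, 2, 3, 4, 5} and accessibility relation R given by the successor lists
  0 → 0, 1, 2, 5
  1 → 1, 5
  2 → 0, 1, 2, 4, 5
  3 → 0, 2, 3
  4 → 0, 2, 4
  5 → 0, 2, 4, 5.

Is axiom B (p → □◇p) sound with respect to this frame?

Axiom B corresponds to the accessibility relation being symmetric.
Symmetric: no — 0 R 1 but not 1 R 0.

No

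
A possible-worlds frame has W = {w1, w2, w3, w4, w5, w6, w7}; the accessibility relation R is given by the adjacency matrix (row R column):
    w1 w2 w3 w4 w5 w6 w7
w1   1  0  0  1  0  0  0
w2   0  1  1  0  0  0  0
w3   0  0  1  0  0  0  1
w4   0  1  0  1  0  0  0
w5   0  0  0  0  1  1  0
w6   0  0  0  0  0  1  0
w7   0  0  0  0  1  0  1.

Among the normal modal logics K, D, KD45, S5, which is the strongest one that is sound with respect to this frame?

Serial (axiom D): yes — every world has a successor (e.g. w1 R w1).
Euclidean (axiom 5): no — w1 R w4 and w1 R w1, but not w4 R w1.
Transitive (axiom 4): no — w1 R w4 and w4 R w2, but not w1 R w2.
Reflexive (axiom T): yes — every world is R-related to itself.
So F validates K, D; KD45 would additionally require R to be Euclidean and transitive. The strongest is D.

D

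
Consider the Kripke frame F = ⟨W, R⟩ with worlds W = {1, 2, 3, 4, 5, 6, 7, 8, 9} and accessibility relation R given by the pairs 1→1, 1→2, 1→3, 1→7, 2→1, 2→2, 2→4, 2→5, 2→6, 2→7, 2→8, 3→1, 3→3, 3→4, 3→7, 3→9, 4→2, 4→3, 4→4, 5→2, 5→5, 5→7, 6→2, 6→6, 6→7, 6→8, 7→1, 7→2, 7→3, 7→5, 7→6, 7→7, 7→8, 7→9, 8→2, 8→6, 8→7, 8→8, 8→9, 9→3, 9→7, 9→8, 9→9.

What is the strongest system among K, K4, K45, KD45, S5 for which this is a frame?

K

Transitive (axiom 4): no — 1 R 2 and 2 R 4, but not 1 R 4.
Euclidean (axiom 5): no — 1 R 2 and 1 R 3, but not 2 R 3.
Serial (axiom D): yes — every world has a successor (e.g. 1 R 1).
Reflexive (axiom T): yes — every world is R-related to itself.
So F validates K; K4 would additionally require R to be transitive. The strongest is K.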